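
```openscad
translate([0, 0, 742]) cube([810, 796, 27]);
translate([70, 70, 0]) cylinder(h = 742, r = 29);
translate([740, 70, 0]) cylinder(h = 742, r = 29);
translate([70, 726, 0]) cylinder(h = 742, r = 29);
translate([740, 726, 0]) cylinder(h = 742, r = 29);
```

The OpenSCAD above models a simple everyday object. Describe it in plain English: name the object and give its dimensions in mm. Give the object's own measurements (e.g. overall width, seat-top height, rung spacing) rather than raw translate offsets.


A rectangular dining table. The top is 810×796×27 mm with its upper surface at z = 769 mm. It stands on four round legs of 58 mm diameter, each leg's bounding box inset 41 mm from the nearest pair of top edges, running from the floor to the underside of the top.


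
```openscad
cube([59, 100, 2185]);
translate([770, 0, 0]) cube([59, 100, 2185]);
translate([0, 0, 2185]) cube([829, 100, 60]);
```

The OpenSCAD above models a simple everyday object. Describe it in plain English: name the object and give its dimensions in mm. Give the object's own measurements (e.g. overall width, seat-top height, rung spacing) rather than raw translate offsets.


A door frame. The clear opening is 711 mm wide and 2185 mm high. Two 59 mm wide jambs, 100 mm deep, stand either side of the opening from the floor to the top of the opening. A 60 mm thick head sits across the top of both jambs, spanning the full outside width of the frame.


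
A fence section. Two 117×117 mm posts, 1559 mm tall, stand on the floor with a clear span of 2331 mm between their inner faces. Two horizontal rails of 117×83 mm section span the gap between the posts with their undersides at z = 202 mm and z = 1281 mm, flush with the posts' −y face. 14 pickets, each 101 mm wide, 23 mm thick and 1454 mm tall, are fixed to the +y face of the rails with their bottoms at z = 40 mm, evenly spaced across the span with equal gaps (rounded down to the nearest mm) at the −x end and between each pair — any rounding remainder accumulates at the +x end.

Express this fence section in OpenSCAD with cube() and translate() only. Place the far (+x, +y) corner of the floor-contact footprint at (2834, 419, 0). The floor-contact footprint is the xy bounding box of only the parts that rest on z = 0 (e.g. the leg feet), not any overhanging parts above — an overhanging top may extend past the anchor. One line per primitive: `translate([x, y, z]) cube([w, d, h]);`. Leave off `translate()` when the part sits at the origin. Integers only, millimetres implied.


translate([269, 302, 0]) cube([117, 117, 1559]);
translate([2717, 302, 0]) cube([117, 117, 1559]);
translate([386, 302, 202]) cube([2331, 117, 83]);
translate([386, 302, 1281]) cube([2331, 117, 83]);
translate([447, 419, 40]) cube([101, 23, 1454]);
translate([609, 419, 40]) cube([101, 23, 1454]);
translate([771, 419, 40]) cube([101, 23, 1454]);
translate([933, 419, 40]) cube([101, 23, 1454]);
translate([1095, 419, 40]) cube([101, 23, 1454]);
translate([1257, 419, 40]) cube([101, 23, 1454]);
translate([1419, 419, 40]) cube([101, 23, 1454]);
translate([1581, 419, 40]) cube([101, 23, 1454]);
translate([1743, 419, 40]) cube([101, 23, 1454]);
translate([1905, 419, 40]) cube([101, 23, 1454]);
translate([2067, 419, 40]) cube([101, 23, 1454]);
translate([2229, 419, 40]) cube([101, 23, 1454]);
translate([2391, 419, 40]) cube([101, 23, 1454]);
translate([2553, 419, 40]) cube([101, 23, 1454]);


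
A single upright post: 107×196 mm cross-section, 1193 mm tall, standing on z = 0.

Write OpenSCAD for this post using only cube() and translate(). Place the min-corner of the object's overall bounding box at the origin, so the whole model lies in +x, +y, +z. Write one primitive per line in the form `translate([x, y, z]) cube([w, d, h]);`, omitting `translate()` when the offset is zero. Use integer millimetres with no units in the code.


cube([107, 196, 1193]);


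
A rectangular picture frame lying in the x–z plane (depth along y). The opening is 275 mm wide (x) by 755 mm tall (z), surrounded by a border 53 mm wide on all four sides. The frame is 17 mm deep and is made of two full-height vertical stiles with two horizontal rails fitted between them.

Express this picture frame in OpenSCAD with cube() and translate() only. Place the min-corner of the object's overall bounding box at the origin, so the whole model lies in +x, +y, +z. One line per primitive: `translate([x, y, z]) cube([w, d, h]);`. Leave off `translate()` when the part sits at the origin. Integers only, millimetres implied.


cube([53, 17, 861]);
translate([328, 0, 0]) cube([53, 17, 861]);
translate([53, 0, 0]) cube([275, 17, 53]);
translate([53, 0, 808]) cube([275, 17, 53]);


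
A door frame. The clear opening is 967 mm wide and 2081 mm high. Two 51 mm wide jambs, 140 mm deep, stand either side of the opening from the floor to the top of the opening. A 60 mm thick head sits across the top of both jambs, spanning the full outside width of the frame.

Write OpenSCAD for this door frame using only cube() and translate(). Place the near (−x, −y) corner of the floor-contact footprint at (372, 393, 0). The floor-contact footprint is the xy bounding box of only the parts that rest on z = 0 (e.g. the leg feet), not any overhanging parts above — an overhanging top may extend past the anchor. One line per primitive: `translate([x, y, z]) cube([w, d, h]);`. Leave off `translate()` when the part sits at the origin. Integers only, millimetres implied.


translate([372, 393, 0]) cube([51, 140, 2081]);
translate([1390, 393, 0]) cube([51, 140, 2081]);
translate([372, 393, 2081]) cube([1069, 140, 60]);


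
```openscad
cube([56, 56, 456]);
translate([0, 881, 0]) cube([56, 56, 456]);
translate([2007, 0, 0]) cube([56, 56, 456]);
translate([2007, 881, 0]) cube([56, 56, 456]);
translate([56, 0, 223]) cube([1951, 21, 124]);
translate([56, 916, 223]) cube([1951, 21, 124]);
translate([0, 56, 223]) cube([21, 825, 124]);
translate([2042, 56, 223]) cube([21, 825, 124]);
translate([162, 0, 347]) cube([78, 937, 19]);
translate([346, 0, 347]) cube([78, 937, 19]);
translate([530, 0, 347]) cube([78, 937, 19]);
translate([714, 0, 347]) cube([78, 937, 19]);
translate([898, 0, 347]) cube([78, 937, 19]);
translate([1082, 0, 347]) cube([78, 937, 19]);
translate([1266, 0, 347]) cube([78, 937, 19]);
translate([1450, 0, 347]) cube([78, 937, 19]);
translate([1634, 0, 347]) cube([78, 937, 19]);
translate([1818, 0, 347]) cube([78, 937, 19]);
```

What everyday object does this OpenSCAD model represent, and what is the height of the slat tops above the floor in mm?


A bed frame. The slat-top height is 366 mm.

Four posts, four rails, and a row of slats — a bed frame. Slats sit on the rails at z = 223 + 124 = 347; with slat thickness 19, the top is 366 mm.


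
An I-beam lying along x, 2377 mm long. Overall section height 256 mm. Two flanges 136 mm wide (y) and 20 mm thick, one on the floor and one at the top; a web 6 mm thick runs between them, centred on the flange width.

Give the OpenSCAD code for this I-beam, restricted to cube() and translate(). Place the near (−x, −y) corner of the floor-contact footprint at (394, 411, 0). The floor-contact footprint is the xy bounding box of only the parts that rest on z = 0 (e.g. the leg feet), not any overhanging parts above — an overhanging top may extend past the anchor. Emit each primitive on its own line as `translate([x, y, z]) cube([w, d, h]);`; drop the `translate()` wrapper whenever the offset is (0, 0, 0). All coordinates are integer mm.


translate([394, 411, 0]) cube([2377, 136, 20]);
translate([394, 476, 20]) cube([2377, 6, 216]);
translate([394, 411, 236]) cube([2377, 136, 20]);


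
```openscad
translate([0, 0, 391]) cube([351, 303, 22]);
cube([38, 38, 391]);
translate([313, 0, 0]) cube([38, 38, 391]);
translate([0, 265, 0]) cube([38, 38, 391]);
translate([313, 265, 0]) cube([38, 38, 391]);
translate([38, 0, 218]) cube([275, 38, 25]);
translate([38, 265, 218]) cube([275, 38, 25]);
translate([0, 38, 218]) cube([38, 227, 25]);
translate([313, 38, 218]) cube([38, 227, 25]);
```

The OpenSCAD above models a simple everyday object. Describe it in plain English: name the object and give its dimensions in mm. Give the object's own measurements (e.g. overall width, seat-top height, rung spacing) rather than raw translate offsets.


A simple wooden stool: a rectangular seat 351 mm (x) by 303 mm (y), 22 mm thick, top face at z = 413 mm, on four square legs, each 38×38 mm in cross-section. The legs rest on z = 0, each flush with a corner of the seat. Four stretchers, 38 mm wide and 25 mm tall, connect adjacent legs with their undersides at z = 218 mm, each running between the inner faces of the legs it joins and aligned with the legs' outer faces on the other axis.


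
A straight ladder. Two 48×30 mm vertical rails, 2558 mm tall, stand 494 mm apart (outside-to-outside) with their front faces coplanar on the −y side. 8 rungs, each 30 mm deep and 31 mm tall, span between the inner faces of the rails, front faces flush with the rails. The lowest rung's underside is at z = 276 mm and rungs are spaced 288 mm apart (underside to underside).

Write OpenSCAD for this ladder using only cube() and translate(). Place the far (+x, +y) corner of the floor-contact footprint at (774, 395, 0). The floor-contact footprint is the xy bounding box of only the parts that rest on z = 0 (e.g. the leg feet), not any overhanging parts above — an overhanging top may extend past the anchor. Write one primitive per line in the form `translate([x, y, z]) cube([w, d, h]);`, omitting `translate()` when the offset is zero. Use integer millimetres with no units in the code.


// rung span = 494 - 2*48 = 398
// rung[k] z = 276 + k*288
translate([280, 365, 0]) cube([48, 30, 2558]);
translate([726, 365, 0]) cube([48, 30, 2558]);
translate([328, 365, 276]) cube([398, 30, 31]);
translate([328, 365, 564]) cube([398, 30, 31]);
translate([328, 365, 852]) cube([398, 30, 31]);
translate([328, 365, 1140]) cube([398, 30, 31]);
translate([328, 365, 1428]) cube([398, 30, 31]);
translate([328, 365, 1716]) cube([398, 30, 31]);
translate([328, 365, 2004]) cube([398, 30, 31]);
translate([328, 365, 2292]) cube([398, 30, 31]);


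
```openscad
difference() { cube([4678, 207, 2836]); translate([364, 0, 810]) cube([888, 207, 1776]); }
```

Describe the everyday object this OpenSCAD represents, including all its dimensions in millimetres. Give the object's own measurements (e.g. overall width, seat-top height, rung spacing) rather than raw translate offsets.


A wall 4678 mm long (x), 207 mm thick (y), 2836 mm tall, with a rectangular window opening cut through it. The opening is 888 mm wide and 1776 mm tall; its sill is at z = 810 mm and its near (−x) edge is 364 mm from the wall's −x end. The opening passes through the full wall thickness.


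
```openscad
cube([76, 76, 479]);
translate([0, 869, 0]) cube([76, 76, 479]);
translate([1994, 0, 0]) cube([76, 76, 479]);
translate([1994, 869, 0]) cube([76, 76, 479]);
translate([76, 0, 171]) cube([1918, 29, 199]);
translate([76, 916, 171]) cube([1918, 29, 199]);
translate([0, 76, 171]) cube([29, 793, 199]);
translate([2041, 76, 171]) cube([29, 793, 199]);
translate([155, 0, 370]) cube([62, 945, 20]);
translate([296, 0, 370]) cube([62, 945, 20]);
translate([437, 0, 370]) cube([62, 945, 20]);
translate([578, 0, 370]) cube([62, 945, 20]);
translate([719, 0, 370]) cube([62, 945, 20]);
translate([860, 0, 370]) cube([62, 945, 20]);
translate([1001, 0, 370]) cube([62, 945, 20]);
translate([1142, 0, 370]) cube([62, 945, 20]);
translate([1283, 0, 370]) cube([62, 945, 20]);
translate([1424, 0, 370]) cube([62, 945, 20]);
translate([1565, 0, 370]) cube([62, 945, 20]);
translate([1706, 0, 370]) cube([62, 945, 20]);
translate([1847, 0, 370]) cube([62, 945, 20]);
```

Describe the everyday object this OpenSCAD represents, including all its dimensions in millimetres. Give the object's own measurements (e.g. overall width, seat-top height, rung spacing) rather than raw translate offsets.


A bed frame 2070 mm long (x) by 945 mm wide (y). Four 76×76 mm corner posts, 479 mm tall, at the corners of the footprint. Four rails of 29 mm thickness and 199 mm height run between adjacent posts with their undersides at z = 171 mm, their outer faces flush with the outside of the frame (the two x-running rails run between the posts' inner faces; the two y-running rails run between the posts' inner faces). 13 slats, each 62 mm wide (x) and 20 mm thick, lie across the top of the two x-running rails, running the full 945 mm width of the frame in y; along x they sit between the end posts with a 79 mm gap after the −x posts and between neighbouring slats, leaving 85 mm before the +x posts.


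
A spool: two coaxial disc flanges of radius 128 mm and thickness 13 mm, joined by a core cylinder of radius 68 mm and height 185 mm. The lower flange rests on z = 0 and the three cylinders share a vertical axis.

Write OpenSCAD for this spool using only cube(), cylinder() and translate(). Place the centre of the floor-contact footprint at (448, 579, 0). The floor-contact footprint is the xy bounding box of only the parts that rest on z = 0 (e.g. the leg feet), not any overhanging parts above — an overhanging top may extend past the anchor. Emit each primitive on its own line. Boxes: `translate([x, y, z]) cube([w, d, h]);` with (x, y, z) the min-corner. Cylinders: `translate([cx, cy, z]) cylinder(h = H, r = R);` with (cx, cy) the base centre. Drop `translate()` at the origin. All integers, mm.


translate([448, 579, 0]) cylinder(h = 13, r = 128);
translate([448, 579, 13]) cylinder(h = 185, r = 68);
translate([448, 579, 198]) cylinder(h = 13, r = 128);


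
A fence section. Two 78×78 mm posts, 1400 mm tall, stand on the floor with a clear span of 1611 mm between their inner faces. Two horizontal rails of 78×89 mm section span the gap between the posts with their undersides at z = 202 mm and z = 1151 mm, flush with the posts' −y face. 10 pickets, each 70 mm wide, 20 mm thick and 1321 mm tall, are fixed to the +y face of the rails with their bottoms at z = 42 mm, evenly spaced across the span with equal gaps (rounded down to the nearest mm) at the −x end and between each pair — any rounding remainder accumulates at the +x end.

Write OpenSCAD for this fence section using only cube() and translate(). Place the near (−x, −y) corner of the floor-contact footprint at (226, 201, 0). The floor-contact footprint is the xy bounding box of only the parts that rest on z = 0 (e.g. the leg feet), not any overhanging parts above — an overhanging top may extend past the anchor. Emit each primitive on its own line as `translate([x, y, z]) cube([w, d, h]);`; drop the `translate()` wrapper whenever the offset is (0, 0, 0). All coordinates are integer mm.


translate([226, 201, 0]) cube([78, 78, 1400]);
translate([1915, 201, 0]) cube([78, 78, 1400]);
translate([304, 201, 202]) cube([1611, 78, 89]);
translate([304, 201, 1151]) cube([1611, 78, 89]);
translate([386, 279, 42]) cube([70, 20, 1321]);
translate([538, 279, 42]) cube([70, 20, 1321]);
translate([690, 279, 42]) cube([70, 20, 1321]);
translate([842, 279, 42]) cube([70, 20, 1321]);
translate([994, 279, 42]) cube([70, 20, 1321]);
translate([1146, 279, 42]) cube([70, 20, 1321]);
translate([1298, 279, 42]) cube([70, 20, 1321]);
translate([1450, 279, 42]) cube([70, 20, 1321]);
translate([1602, 279, 42]) cube([70, 20, 1321]);
translate([1754, 279, 42]) cube([70, 20, 1321]);


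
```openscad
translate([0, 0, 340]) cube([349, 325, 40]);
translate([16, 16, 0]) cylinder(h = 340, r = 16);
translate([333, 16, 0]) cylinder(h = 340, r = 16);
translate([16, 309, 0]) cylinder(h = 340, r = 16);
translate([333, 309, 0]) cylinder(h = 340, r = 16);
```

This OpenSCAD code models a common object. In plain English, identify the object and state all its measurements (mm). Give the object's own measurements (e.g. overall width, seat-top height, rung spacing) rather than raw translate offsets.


A four-legged stool. The seat is a 349×325×40 mm slab whose top surface is at z = 380 mm; four round legs, each 32 mm in diameter, run from the floor (z = 0) to the underside of the seat, each leg's axis is inset half a diameter from the nearest pair of seat edges (so the leg's bounding box is flush with the corner).


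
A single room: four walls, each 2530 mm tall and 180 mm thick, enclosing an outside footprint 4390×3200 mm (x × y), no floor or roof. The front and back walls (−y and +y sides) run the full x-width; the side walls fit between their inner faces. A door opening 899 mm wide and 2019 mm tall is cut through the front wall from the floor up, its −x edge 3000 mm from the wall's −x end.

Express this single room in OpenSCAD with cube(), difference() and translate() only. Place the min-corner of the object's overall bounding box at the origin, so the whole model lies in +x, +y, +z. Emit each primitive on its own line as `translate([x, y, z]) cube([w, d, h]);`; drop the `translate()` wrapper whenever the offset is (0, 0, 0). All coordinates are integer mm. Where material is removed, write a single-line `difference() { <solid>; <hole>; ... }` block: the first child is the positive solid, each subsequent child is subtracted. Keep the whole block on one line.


difference() { cube([4390, 180, 2530]); translate([3000, 0, 0]) cube([899, 180, 2019]); }
translate([0, 3020, 0]) cube([4390, 180, 2530]);
translate([0, 180, 0]) cube([180, 2840, 2530]);
translate([4210, 180, 0]) cube([180, 2840, 2530]);


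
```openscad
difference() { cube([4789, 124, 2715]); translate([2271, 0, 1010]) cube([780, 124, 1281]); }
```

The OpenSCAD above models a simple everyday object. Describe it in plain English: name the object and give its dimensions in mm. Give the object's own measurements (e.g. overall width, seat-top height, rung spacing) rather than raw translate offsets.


A wall 4789 mm long (x), 124 mm thick (y), 2715 mm tall, with a rectangular window opening cut through it. The opening is 780 mm wide and 1281 mm tall; its sill is at z = 1010 mm and its near (−x) edge is 2271 mm from the wall's −x end. The opening passes through the full wall thickness.


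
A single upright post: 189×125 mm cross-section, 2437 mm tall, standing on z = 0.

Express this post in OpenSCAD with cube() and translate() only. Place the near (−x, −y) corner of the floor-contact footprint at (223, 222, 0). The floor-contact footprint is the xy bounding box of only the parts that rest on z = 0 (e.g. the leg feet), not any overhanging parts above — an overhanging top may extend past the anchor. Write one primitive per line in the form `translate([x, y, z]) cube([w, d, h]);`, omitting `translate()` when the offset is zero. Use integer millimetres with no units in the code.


translate([223, 222, 0]) cube([189, 125, 2437]);


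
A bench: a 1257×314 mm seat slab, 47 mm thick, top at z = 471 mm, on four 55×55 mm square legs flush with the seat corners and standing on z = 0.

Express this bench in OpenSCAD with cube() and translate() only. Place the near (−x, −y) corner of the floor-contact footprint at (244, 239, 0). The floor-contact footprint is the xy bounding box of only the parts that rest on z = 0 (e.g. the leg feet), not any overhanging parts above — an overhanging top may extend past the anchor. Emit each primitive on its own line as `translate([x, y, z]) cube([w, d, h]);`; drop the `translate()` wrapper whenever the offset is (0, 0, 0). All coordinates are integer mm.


translate([244, 239, 424]) cube([1257, 314, 47]);
translate([244, 239, 0]) cube([55, 55, 424]);
translate([244, 498, 0]) cube([55, 55, 424]);
translate([1446, 239, 0]) cube([55, 55, 424]);
translate([1446, 498, 0]) cube([55, 55, 424]);


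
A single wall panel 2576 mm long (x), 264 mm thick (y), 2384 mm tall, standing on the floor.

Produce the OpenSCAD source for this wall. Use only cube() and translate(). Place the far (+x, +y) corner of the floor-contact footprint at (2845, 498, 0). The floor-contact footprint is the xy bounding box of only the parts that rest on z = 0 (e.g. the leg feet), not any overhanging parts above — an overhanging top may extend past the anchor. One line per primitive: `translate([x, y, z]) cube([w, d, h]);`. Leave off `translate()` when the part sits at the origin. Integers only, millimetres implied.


translate([269, 234, 0]) cube([2576, 264, 2384]);


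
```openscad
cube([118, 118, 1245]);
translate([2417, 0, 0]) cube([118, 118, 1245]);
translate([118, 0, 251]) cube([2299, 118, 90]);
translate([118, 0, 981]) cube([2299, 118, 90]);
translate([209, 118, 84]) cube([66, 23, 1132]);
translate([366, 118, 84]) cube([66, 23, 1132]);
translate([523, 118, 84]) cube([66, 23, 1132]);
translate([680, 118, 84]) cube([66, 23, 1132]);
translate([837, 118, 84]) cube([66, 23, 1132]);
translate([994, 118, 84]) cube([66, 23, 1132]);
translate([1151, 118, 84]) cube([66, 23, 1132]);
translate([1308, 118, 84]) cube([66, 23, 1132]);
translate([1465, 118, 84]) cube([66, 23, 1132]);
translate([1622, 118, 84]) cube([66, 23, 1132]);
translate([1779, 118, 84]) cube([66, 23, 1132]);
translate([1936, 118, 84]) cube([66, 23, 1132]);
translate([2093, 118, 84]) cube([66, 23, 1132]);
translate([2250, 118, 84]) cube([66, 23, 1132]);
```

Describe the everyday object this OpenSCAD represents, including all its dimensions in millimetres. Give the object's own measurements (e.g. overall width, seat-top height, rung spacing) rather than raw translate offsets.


A fence section. Two 118×118 mm posts, 1245 mm tall, stand on the floor with a clear span of 2299 mm between their inner faces. Two horizontal rails of 118×90 mm section span the gap between the posts with their undersides at z = 251 mm and z = 981 mm, flush with the posts' −y face. 14 pickets, each 66 mm wide, 23 mm thick and 1132 mm tall, are fixed to the +y face of the rails with their bottoms at z = 84 mm, spaced across the span with a 91 mm gap after the −x post and between neighbouring pickets, with 101 mm left before the +x post.


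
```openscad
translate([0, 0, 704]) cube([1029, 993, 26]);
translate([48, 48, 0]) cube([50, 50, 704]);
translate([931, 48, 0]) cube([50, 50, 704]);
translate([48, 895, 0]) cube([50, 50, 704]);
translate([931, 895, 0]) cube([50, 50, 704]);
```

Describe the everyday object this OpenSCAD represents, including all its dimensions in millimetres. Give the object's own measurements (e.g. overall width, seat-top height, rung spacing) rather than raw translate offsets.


A table: top 1029 mm (x) × 993 mm (y), 26 mm thick, upper face at z = 730 mm, on four 50×50 mm square legs, each inset 48 mm from the nearest pair of top edges from z = 0 to the bottom of the top.


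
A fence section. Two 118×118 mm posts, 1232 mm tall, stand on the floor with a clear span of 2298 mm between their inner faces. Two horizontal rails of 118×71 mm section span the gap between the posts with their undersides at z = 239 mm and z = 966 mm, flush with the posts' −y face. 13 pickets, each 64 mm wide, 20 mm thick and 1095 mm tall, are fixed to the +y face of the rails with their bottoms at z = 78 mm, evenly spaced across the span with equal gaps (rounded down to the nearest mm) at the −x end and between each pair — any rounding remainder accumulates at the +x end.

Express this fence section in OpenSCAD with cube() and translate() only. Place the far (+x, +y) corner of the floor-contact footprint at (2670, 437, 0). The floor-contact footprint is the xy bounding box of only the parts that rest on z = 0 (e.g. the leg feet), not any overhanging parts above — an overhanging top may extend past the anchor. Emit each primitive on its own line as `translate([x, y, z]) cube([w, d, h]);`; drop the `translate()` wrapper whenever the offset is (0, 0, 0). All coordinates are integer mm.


translate([136, 319, 0]) cube([118, 118, 1232]);
translate([2552, 319, 0]) cube([118, 118, 1232]);
translate([254, 319, 239]) cube([2298, 118, 71]);
translate([254, 319, 966]) cube([2298, 118, 71]);
translate([358, 437, 78]) cube([64, 20, 1095]);
translate([526, 437, 78]) cube([64, 20, 1095]);
translate([694, 437, 78]) cube([64, 20, 1095]);
translate([862, 437, 78]) cube([64, 20, 1095]);
translate([1030, 437, 78]) cube([64, 20, 1095]);
translate([1198, 437, 78]) cube([64, 20, 1095]);
translate([1366, 437, 78]) cube([64, 20, 1095]);
translate([1534, 437, 78]) cube([64, 20, 1095]);
translate([1702, 437, 78]) cube([64, 20, 1095]);
translate([1870, 437, 78]) cube([64, 20, 1095]);
translate([2038, 437, 78]) cube([64, 20, 1095]);
translate([2206, 437, 78]) cube([64, 20, 1095]);
translate([2374, 437, 78]) cube([64, 20, 1095]);


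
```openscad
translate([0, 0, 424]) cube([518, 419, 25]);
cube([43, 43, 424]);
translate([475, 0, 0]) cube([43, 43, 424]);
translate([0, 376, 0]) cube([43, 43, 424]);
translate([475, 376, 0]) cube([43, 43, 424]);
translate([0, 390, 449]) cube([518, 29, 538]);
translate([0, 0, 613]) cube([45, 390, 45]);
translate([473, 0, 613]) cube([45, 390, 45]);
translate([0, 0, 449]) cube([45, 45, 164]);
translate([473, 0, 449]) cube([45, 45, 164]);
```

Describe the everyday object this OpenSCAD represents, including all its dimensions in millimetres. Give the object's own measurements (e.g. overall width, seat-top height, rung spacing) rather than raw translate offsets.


A chair. The seat is a 518×419×25 mm slab with its top at z = 449 mm, on four 43×43 mm corner legs (flush with the seat edges, standing on z = 0). A flat backrest 29 mm thick, 538 mm tall, spans the full seat width and rises from the seat top along its +y edge, rear face flush with the rear of the seat. Two armrests of 45×45 mm section run along each side from the seat's front edge to the front of the backrest, top faces 209 mm above the seat top and outer faces flush with the seat's x-edges; a 45×45 mm post under the front of each armrest stands on the seat at the front corner.


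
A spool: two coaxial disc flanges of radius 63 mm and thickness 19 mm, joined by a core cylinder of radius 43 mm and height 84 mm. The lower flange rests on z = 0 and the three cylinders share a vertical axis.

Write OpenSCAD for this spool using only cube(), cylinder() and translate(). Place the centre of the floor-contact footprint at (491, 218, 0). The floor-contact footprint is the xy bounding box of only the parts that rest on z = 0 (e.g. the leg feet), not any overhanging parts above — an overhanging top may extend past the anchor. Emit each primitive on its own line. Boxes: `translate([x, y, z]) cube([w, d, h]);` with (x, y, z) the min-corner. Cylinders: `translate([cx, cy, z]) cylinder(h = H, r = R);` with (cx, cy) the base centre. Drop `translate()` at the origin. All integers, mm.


translate([491, 218, 0]) cylinder(h = 19, r = 63);
translate([491, 218, 19]) cylinder(h = 84, r = 43);
translate([491, 218, 103]) cylinder(h = 19, r = 63);


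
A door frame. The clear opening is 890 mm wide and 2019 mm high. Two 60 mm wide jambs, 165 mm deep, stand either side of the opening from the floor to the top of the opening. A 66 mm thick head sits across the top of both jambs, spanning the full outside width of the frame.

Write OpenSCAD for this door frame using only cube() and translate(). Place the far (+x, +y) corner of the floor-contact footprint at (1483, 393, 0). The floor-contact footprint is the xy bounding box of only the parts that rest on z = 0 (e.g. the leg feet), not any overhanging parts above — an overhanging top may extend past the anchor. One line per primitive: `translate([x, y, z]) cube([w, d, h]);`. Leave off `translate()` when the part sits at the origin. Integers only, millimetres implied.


translate([473, 228, 0]) cube([60, 165, 2019]);
translate([1423, 228, 0]) cube([60, 165, 2019]);
translate([473, 228, 2019]) cube([1010, 165, 66]);


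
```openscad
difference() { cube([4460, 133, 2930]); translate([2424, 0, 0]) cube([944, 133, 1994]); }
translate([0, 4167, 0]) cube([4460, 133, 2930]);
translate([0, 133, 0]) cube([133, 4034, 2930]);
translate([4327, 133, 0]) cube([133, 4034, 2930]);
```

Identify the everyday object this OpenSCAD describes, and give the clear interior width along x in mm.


A single room. The interior width is 4194 mm.

Four walls enclosing a rectangle with a door in the front wall — a room. Outside width 4460 minus two 133 mm walls gives 4194 mm.


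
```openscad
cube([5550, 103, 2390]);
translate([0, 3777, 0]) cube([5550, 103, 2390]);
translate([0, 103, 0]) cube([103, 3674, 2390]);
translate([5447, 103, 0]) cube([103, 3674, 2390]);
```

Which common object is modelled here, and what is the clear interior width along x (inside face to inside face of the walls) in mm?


A house (or room) frame. The interior width is 5344 mm.

Four 2390 mm walls enclosing a rectangle with no floor or roof — a room or house frame. Outside width is 5550 mm and wall thickness is 103 mm, so the interior width is 5550 − 2 × 103 = 5344 mm.


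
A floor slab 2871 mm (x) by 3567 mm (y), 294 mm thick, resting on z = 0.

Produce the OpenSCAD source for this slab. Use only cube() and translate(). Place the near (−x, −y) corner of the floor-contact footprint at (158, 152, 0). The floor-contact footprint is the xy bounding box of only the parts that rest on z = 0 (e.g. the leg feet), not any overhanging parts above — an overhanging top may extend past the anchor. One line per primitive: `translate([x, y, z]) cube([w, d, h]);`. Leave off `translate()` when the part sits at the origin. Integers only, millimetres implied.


translate([158, 152, 0]) cube([2871, 3567, 294]);


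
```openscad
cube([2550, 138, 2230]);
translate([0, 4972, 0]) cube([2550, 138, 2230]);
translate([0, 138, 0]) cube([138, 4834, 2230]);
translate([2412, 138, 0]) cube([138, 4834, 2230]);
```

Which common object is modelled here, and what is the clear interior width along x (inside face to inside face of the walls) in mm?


A house (or room) frame. The interior width is 2274 mm.

Four 2230 mm walls enclosing a rectangle with no floor or roof — a room or house frame. Outside width is 2550 mm and wall thickness is 138 mm, so the interior width is 2550 − 2 × 138 = 2274 mm.


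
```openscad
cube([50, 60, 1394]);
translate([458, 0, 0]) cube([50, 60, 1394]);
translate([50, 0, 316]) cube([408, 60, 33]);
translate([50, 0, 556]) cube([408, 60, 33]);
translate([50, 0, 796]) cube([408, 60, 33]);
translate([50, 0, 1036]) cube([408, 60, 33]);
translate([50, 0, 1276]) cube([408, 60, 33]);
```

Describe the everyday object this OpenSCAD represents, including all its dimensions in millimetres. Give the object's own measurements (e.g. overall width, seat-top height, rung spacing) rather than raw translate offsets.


A straight ladder. Two 50×60 mm vertical rails, 1394 mm tall, stand 508 mm apart (outside-to-outside) with their front faces coplanar on the −y side. 5 rungs, each 60 mm deep and 33 mm tall, span between the inner faces of the rails, front faces flush with the rails. The lowest rung's underside is at z = 316 mm and rungs are spaced 240 mm apart (underside to underside).


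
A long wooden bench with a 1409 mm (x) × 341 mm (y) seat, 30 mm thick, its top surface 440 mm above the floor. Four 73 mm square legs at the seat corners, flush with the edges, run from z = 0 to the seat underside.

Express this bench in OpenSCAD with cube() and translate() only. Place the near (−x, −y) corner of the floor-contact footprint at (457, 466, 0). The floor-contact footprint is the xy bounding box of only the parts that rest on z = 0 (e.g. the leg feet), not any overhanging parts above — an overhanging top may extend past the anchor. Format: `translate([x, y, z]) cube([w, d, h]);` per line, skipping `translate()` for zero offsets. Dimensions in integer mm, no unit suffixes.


translate([457, 466, 410]) cube([1409, 341, 30]);
translate([457, 466, 0]) cube([73, 73, 410]);
translate([457, 734, 0]) cube([73, 73, 410]);
translate([1793, 466, 0]) cube([73, 73, 410]);
translate([1793, 734, 0]) cube([73, 73, 410]);


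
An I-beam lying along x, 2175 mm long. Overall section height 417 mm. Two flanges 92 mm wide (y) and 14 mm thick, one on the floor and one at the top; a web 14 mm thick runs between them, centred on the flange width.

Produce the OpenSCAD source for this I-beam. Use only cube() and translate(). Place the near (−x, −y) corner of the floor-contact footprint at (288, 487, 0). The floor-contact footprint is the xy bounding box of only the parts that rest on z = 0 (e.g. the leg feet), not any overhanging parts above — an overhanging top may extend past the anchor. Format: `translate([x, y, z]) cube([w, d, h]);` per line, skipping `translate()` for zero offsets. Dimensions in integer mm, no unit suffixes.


translate([288, 487, 0]) cube([2175, 92, 14]);
translate([288, 526, 14]) cube([2175, 14, 389]);
translate([288, 487, 403]) cube([2175, 92, 14]);


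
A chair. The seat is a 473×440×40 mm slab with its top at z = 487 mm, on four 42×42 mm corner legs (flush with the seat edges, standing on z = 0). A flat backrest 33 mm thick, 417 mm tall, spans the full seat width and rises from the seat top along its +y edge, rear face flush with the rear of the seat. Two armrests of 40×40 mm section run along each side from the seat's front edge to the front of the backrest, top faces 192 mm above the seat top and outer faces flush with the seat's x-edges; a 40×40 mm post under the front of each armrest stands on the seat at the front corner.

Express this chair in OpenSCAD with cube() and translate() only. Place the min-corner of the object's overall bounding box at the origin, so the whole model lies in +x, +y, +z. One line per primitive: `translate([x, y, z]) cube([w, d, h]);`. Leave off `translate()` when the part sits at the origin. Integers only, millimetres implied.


translate([0, 0, 447]) cube([473, 440, 40]);
cube([42, 42, 447]);
translate([431, 0, 0]) cube([42, 42, 447]);
translate([0, 398, 0]) cube([42, 42, 447]);
translate([431, 398, 0]) cube([42, 42, 447]);
translate([0, 407, 487]) cube([473, 33, 417]);
translate([0, 0, 639]) cube([40, 407, 40]);
translate([433, 0, 639]) cube([40, 407, 40]);
translate([0, 0, 487]) cube([40, 40, 152]);
translate([433, 0, 487]) cube([40, 40, 152]);


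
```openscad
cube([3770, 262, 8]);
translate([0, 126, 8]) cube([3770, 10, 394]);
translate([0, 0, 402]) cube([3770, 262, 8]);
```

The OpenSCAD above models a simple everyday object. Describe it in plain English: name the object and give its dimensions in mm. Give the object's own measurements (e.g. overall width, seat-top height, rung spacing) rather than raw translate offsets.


An I-beam lying along x, 3770 mm long. Overall section height 410 mm. Two flanges 262 mm wide (y) and 8 mm thick, one on the floor and one at the top; a web 10 mm thick runs between them, centred on the flange width.


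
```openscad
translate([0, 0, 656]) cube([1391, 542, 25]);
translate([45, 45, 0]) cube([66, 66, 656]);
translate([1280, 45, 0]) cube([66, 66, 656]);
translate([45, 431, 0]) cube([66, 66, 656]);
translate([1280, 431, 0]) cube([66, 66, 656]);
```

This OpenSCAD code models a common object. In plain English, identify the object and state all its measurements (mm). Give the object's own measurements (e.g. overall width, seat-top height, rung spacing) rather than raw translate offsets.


A table: top 1391 mm (x) × 542 mm (y), 25 mm thick, upper face at z = 681 mm, on four 66×66 mm square legs, each inset 45 mm from the nearest pair of top edges from z = 0 to the bottom of the top.


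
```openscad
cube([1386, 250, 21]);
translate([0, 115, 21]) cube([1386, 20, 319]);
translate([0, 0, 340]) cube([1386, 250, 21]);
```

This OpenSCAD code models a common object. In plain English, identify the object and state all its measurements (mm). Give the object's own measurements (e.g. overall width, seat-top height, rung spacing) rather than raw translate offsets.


An I-beam lying along x, 1386 mm long. Overall section height 361 mm. Two flanges 250 mm wide (y) and 21 mm thick, one on the floor and one at the top; a web 20 mm thick runs between them, centred on the flange width.


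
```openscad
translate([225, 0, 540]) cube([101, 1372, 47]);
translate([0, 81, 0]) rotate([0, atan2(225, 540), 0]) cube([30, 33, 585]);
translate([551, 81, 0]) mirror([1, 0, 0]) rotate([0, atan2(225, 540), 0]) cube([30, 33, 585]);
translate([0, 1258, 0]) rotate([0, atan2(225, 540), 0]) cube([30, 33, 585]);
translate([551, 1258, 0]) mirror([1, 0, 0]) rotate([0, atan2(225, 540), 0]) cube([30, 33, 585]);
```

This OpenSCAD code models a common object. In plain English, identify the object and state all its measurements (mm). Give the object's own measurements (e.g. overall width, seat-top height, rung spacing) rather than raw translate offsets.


A sawhorse. A 101×1372×47 mm beam (x, y, z) sits on two A-frame leg pairs. Each pair is two raked legs of 30×33 mm section (33 mm along y) splaying symmetrically in x. Each leg rises 540 mm vertically over 225 mm of horizontal reach and is 585 mm long along its own axis. Every leg's outer bottom edge rests on the floor and its outer top edge meets a bottom edge of the beam — the left legs (tilting toward +x) meet the beam's −x bottom edge, the right legs (their mirror images, tilting toward −x) meet its +x bottom edge — so the leg tops tuck under the beam, the beam's underside is 540 mm above the floor, and the feet are 551 mm apart outside-to-outside with the beam centred between them. The two leg pairs are set in 81 mm from either end of the beam.


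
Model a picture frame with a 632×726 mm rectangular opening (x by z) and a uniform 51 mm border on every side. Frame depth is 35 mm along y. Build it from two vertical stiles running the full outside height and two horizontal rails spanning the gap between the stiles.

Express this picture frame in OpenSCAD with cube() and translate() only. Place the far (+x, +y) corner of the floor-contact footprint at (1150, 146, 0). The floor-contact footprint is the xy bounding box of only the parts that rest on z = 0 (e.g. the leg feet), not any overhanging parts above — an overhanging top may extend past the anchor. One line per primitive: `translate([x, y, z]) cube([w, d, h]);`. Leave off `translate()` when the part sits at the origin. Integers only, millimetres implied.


translate([416, 111, 0]) cube([51, 35, 828]);
translate([1099, 111, 0]) cube([51, 35, 828]);
translate([467, 111, 0]) cube([632, 35, 51]);
translate([467, 111, 777]) cube([632, 35, 51]);


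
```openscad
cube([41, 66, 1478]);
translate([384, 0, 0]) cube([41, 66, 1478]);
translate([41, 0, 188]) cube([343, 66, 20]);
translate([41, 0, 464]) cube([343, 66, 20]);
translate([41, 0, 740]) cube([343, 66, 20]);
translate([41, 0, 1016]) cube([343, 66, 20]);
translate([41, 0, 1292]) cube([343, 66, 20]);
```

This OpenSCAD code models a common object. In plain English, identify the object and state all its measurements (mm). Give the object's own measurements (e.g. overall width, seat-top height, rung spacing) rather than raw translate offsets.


A straight ladder. Two 41×66 mm vertical rails, 1478 mm tall, stand 425 mm apart (outside-to-outside) with their front faces coplanar on the −y side. 5 rungs, each 66 mm deep and 20 mm tall, span between the inner faces of the rails, front faces flush with the rails. The lowest rung's underside is at z = 188 mm and rungs are spaced 276 mm apart (underside to underside).


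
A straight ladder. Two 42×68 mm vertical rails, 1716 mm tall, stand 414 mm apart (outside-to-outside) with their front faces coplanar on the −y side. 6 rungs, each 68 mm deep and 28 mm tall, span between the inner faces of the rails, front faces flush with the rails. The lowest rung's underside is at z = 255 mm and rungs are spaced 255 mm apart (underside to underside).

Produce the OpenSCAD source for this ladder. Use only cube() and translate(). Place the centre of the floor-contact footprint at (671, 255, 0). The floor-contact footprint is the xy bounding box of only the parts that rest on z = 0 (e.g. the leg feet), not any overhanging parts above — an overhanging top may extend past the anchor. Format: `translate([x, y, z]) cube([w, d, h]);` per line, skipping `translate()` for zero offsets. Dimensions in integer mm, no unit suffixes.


translate([464, 221, 0]) cube([42, 68, 1716]);
translate([836, 221, 0]) cube([42, 68, 1716]);
translate([506, 221, 255]) cube([330, 68, 28]);
translate([506, 221, 510]) cube([330, 68, 28]);
translate([506, 221, 765]) cube([330, 68, 28]);
translate([506, 221, 1020]) cube([330, 68, 28]);
translate([506, 221, 1275]) cube([330, 68, 28]);
translate([506, 221, 1530]) cube([330, 68, 28]);
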